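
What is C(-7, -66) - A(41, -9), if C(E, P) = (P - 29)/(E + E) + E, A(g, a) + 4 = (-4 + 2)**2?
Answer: -3/14 ≈ -0.21429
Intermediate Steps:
A(g, a) = 0 (A(g, a) = -4 + (-4 + 2)**2 = -4 + (-2)**2 = -4 + 4 = 0)
C(E, P) = E + (-29 + P)/(2*E) (C(E, P) = (-29 + P)/((2*E)) + E = (-29 + P)*(1/(2*E)) + E = (-29 + P)/(2*E) + E = E + (-29 + P)/(2*E))
C(-7, -66) - A(41, -9) = (1/2)*(-29 - 66 + 2*(-7)**2)/(-7) - 1*0 = (1/2)*(-1/7)*(-29 - 66 + 2*49) + 0 = (1/2)*(-1/7)*(-29 - 66 + 98) + 0 = (1/2)*(-1/7)*3 + 0 = -3/14 + 0 = -3/14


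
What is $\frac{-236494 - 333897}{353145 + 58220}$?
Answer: $- \frac{570391}{411365} \approx -1.3866$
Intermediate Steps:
$\frac{-236494 - 333897}{353145 + 58220} = - \frac{570391}{411365}$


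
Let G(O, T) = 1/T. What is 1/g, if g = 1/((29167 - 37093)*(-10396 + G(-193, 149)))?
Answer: 12277397778/149 ≈ 8.2399e+7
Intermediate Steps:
g = 149/12277397778 (g = 1/((29167 - 37093)*(-10396 + 1/149)) = 1/(-7926*(-10396 + 1/149)) = 1/(-7926*(-1549003/149)) = 1/(12277397778/149) = 149/12277397778 ≈ 1.2136e-8)
1/g = 1/(149/12277397778) = 12277397778/149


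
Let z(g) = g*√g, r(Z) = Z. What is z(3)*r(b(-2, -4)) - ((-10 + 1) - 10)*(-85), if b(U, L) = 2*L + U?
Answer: -1615 - 30*√3 ≈ -1667.0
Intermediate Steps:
b(U, L) = U + 2*L
z(g) = g^(3/2)
z(3)*r(b(-2, -4)) - ((-10 + 1) - 10)*(-85) = 3^(3/2)*(-2 + 2*(-4)) - ((-10 + 1) - 10)*(-85) = (3*√3)*(-2 - 8) - (-9 - 10)*(-85) = (3*√3)*(-10) - (-19)*(-85) = -30*√3 - 1*1615 = -30*√3 - 1615 = -1615 - 30*√3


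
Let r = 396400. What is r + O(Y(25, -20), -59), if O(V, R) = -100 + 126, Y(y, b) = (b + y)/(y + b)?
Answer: 396426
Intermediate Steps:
Y(y, b) = 1 (Y(y, b) = (b + y)/(b + y) = 1)
O(V, R) = 26
r + O(Y(25, -20), -59) = 396400 + 26 = 396426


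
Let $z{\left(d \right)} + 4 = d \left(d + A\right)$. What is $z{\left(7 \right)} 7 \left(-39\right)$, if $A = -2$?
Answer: $-8463$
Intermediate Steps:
$z{\left(d \right)} = -4 + d \left(-2 + d\right)$ ($z{\left(d \right)} = -4 + d \left(d - 2\right) = -4 + d \left(-2 + d\right)$)
$z{\left(7 \right)} 7 \left(-39\right) = \left(-4 + 7^{2} - 14\right) 7 \left(-39\right) = \left(-4 + 49 - 14\right) 7 \left(-39\right) = 31 \cdot 7 \left(-39\right) = 217 \left(-39\right) = -8463$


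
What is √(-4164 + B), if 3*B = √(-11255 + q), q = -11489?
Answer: √(-37476 + 6*I*√5686)/3 ≈ 0.38951 + 64.53*I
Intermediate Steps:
B = 2*I*√5686/3 (B = √(-11255 - 11489)/3 = √(-22744)/3 = (2*I*√5686)/3 = 2*I*√5686/3 ≈ 50.27*I)
√(-4164 + B) = √(-4164 + 2*I*√5686/3)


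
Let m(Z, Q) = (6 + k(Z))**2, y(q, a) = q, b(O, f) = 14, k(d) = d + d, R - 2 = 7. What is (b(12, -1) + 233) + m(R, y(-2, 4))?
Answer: 823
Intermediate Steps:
R = 9 (R = 2 + 7 = 9)
k(d) = 2*d
m(Z, Q) = (6 + 2*Z)**2
(b(12, -1) + 233) + m(R, y(-2, 4)) = (14 + 233) + 4*(3 + 9)**2 = 247 + 4*12**2 = 247 + 4*144 = 247 + 576 = 823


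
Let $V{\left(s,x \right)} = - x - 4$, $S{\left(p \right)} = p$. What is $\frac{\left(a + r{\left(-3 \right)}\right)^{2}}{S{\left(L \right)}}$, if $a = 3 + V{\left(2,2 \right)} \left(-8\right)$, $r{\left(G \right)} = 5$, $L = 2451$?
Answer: $\frac{3136}{2451} \approx 1.2795$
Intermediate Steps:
$V{\left(s,x \right)} = -4 - x$
$a = 51$ ($a = 3 + \left(-4 - 2\right) \left(-8\right) = 3 - -48 = 3 + 48 = 51$)
$\frac{\left(a + r{\left(-3 \right)}\right)^{2}}{S{\left(L \right)}} = \frac{\left(51 + 5\right)^{2}}{2451} = 56^{2} \cdot \frac{1}{2451} = 3136 \cdot \frac{1}{2451} = \frac{3136}{2451}$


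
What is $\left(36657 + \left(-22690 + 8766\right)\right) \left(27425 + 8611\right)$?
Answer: $819206388$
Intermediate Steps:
$\left(36657 + \left(-22690 + 8766\right)\right) \left(27425 + 8611\right) = \left(36657 - 13924\right) 36036 = 22733 \cdot 36036 = 819206388$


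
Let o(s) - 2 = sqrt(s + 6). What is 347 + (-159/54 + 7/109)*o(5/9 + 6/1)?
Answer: 334756/981 - 5651*sqrt(113)/5886 ≈ 331.03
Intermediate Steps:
o(s) = 2 + sqrt(6 + s) (o(s) = 2 + sqrt(s + 6) = 2 + sqrt(6 + s))
347 + (-159/54 + 7/109)*o(5/9 + 6/1) = 347 + (-159/54 + 7/109)*(2 + sqrt(6 + (5/9 + 6/1))) = 347 + (-159*1/54 + 7*(1/109))*(2 + sqrt(6 + (5*(1/9) + 6*1))) = 347 + (-53/18 + 7/109)*(2 + sqrt(6 + (5/9 + 6))) = 347 - 5651*(2 + sqrt(6 + 59/9))/1962 = 347 - 5651*(2 + sqrt(113/9))/1962 = 347 - 5651*(2 + sqrt(113)/3)/1962 = 347 + (-5651/981 - 5651*sqrt(113)/5886) = 334756/981 - 5651*sqrt(113)/5886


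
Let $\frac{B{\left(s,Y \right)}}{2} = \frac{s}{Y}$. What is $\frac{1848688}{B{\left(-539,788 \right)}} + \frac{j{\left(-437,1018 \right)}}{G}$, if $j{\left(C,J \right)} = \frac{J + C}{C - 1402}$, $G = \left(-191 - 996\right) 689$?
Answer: $- \frac{1095497811029733785}{810663156303} \approx -1.3514 \cdot 10^{6}$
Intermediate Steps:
$B{\left(s,Y \right)} = \frac{2 s}{Y}$ ($B{\left(s,Y \right)} = 2 \frac{s}{Y} = \frac{2 s}{Y}$)
$G = -817843$ ($G = \left(-1187\right) 689 = -817843$)
$j{\left(C,J \right)} = \frac{C + J}{-1402 + C}$
$\frac{1848688}{B{\left(-539,788 \right)}} + \frac{j{\left(-437,1018 \right)}}{G} = \frac{1848688}{2 \left(-539\right) \frac{1}{788}} + \frac{\frac{1}{-1402 - 437} \left(-437 + 1018\right)}{-817843} = \frac{1848688}{2 \left(-539\right) \frac{1}{788}} + \frac{1}{-1839} \cdot 581 \left(- \frac{1}{817843}\right) = \frac{1848688}{- \frac{539}{394}} + \left(- \frac{1}{1839}\right) 581 \left(- \frac{1}{817843}\right) = 1848688 \left(- \frac{394}{539}\right) - - \frac{581}{1504013277} = - \frac{728383072}{539} + \frac{581}{1504013277} = - \frac{1095497811029733785}{810663156303}$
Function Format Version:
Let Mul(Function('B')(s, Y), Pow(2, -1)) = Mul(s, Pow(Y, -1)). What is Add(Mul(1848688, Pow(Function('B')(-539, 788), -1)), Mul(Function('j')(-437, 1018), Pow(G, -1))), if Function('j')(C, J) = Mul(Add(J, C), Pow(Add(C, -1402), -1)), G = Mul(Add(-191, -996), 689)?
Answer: Rational(-1095497811029733785, 810663156303) ≈ -1.3514e+6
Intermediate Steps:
Function('B')(s, Y) = Mul(2, s, Pow(Y, -1)) (Function('B')(s, Y) = Mul(2, Mul(s, Pow(Y, -1))) = Mul(2, s, Pow(Y, -1)))
G = -817843 (G = Mul(-1187, 689) = -817843)
Function('j')(C, J) = Mul(Pow(Add(-1402, C), -1), Add(C, J)) (Function('j')(C, J) = Mul(Add(C, J), Pow(Add(-1402, C), -1)) = Mul(Pow(Add(-1402, C), -1), Add(C, J)))
Add(Mul(1848688, Pow(Function('B')(-539, 788), -1)), Mul(Function('j')(-437, 1018), Pow(G, -1))) = Add(Mul(1848688, Pow(Mul(2, -539, Pow(788, -1)), -1)), Mul(Mul(Pow(Add(-1402, -437), -1), Add(-437, 1018)), Pow(-817843, -1))) = Add(Mul(1848688, Pow(Mul(2, -539, Rational(1, 788)), -1)), Mul(Mul(Pow(-1839, -1), 581), Rational(-1, 817843))) = Add(Mul(1848688, Pow(Rational(-539, 394), -1)), Mul(Mul(Rational(-1, 1839), 581), Rational(-1, 817843))) = Add(Mul(1848688, Rational(-394, 539)), Mul(Rational(-581, 1839), Rational(-1, 817843))) = Add(Rational(-728383072, 539), Rational(581, 1504013277)) = Rational(-1095497811029733785, 810663156303)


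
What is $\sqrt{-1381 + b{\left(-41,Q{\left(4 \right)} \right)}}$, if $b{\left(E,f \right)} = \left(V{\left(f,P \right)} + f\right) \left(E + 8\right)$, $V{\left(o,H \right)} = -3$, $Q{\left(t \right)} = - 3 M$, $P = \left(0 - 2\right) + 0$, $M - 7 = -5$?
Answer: $2 i \sqrt{271} \approx 32.924 i$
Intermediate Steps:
$M = 2$ ($M = 7 - 5 = 2$)
$P = -2$ ($P = -2 + 0 = -2$)
$Q{\left(t \right)} = -6$ ($Q{\left(t \right)} = \left(-3\right) 2 = -6$)
$b{\left(E,f \right)} = \left(-3 + f\right) \left(8 + E\right)$ ($b{\left(E,f \right)} = \left(-3 + f\right) \left(E + 8\right) = \left(-3 + f\right) \left(8 + E\right)$)
$\sqrt{-1381 + b{\left(-41,Q{\left(4 \right)} \right)}} = \sqrt{-1381 - -297} = \sqrt{-1381 + \left(-24 + 123 - 48 + 246\right)} = \sqrt{-1381 + 297} = \sqrt{-1084} = 2 i \sqrt{271}$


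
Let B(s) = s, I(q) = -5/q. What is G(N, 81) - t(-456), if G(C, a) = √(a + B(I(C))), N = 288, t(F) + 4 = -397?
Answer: 401 + √46646/24 ≈ 410.00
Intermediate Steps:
t(F) = -401 (t(F) = -4 - 397 = -401)
G(C, a) = √(a - 5/C)
G(N, 81) - t(-456) = √(81 - 5/288) - 1*(-401) = √(81 - 5*1/288) + 401 = √(81 - 5/288) + 401 = √(23323/288) + 401 = √46646/24 + 401 = 401 + √46646/24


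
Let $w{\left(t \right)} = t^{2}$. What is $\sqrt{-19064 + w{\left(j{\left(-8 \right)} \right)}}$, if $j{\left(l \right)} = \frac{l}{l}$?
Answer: $i \sqrt{19063} \approx 138.07 i$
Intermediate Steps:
$j{\left(l \right)} = 1$
$\sqrt{-19064 + w{\left(j{\left(-8 \right)} \right)}} = \sqrt{-19064 + 1^{2}} = \sqrt{-19064 + 1} = \sqrt{-19063} = i \sqrt{19063}$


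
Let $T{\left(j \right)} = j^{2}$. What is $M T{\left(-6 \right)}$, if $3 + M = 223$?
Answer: $7920$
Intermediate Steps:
$M = 220$ ($M = -3 + 223 = 220$)
$M T{\left(-6 \right)} = 220 \left(-6\right)^{2} = 220 \cdot 36 = 7920$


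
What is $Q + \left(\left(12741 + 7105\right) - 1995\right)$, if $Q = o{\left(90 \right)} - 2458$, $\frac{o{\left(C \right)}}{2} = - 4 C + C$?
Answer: $14853$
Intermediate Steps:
$o{\left(C \right)} = - 6 C$ ($o{\left(C \right)} = 2 \left(- 4 C + C\right) = 2 \left(- 3 C\right) = - 6 C$)
$Q = -2998$ ($Q = \left(-6\right) 90 - 2458 = -540 - 2458 = -2998$)
$Q + \left(\left(12741 + 7105\right) - 1995\right) = -2998 + \left(\left(12741 + 7105\right) - 1995\right) = -2998 + \left(19846 - 1995\right) = -2998 + 17851 = 14853$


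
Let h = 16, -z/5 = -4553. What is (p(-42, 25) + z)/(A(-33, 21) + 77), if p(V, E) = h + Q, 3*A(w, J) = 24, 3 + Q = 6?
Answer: 22784/85 ≈ 268.05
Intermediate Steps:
Q = 3 (Q = -3 + 6 = 3)
A(w, J) = 8 (A(w, J) = (1/3)*24 = 8)
z = 22765 (z = -5*(-4553) = 22765)
p(V, E) = 19 (p(V, E) = 16 + 3 = 19)
(p(-42, 25) + z)/(A(-33, 21) + 77) = (19 + 22765)/(8 + 77) = 22784/85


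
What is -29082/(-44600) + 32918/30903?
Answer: 1183431923/689136900 ≈ 1.7173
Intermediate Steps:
-29082/(-44600) + 32918/30903 = -29082*(-1/44600) + 32918*(1/30903) = 14541/22300 + 32918/30903 = 1183431923/689136900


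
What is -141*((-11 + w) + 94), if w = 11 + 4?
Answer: -13818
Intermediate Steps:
w = 15
-141*((-11 + w) + 94) = -141*((-11 + 15) + 94) = -141*(4 + 94) = -141*98 = -13818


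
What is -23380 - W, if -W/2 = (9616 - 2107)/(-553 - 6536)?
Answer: -55251946/2363 ≈ -23382.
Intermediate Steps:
W = 5006/2363 (W = -2*(9616 - 2107)/(-553 - 6536) = -15018/(-7089) = -15018*(-1)/7089 = -2*(-2503/2363) = 5006/2363 ≈ 2.1185)
-23380 - W = -23380 - 1*5006/2363 = -23380 - 5006/2363 = -55251946/2363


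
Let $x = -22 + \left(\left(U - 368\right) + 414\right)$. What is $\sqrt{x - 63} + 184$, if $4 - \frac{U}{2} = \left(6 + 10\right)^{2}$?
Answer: $184 + i \sqrt{543} \approx 184.0 + 23.302 i$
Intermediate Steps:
$U = -504$ ($U = 8 - 2 \left(6 + 10\right)^{2} = 8 - 2 \cdot 16^{2} = 8 - 512 = -504$)
$x = -480$ ($x = -22 + \left(\left(-504 - 368\right) + 414\right) = -22 + \left(-872 + 414\right) = -22 - 458 = -480$)
$\sqrt{x - 63} + 184 = \sqrt{-480 - 63} + 184 = \sqrt{-543} + 184 = i \sqrt{543} + 184 = 184 + i \sqrt{543}$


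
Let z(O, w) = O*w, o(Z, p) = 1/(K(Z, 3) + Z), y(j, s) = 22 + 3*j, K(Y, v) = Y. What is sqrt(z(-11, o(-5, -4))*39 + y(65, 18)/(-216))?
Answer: sqrt(1357410)/180 ≈ 6.4727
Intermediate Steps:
o(Z, p) = 1/(2*Z) (o(Z, p) = 1/(Z + Z) = 1/(2*Z))
sqrt(z(-11, o(-5, -4))*39 + y(65, 18)/(-216)) = sqrt(-11/(2*(-5))*39 + (22 + 3*65)/(-216)) = sqrt(-11*(-1)/(2*5)*39 + (22 + 195)*(-1/216)) = sqrt(-11*(-1/10)*39 + 217*(-1/216)) = sqrt((11/10)*39 - 217/216) = sqrt(429/10 - 217/216) = sqrt(45247/1080) = sqrt(1357410)/180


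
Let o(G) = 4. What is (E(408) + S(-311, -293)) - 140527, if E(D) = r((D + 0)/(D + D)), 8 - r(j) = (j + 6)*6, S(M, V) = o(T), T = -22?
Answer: -140554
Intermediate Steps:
S(M, V) = 4
r(j) = -28 - 6*j (r(j) = 8 - (j + 6)*6 = 8 - (6 + j)*6 = 8 - (36 + 6*j) = 8 + (-36 - 6*j) = -28 - 6*j)
E(D) = -31 (E(D) = -28 - 6*(D + 0)/(D + D) = -28 - 6*D/(2*D) = -28 - 6*D*1/(2*D) = -28 - 6*½ = -28 - 3 = -31)
(E(408) + S(-311, -293)) - 140527 = (-31 + 4) - 140527 = -27 - 140527 = -140554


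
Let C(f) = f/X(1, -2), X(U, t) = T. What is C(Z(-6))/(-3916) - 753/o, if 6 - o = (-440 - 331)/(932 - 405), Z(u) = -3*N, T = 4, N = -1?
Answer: -2071990861/20535504 ≈ -100.90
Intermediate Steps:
X(U, t) = 4
Z(u) = 3 (Z(u) = -3*(-1) = 3)
C(f) = f/4
o = 3933/527 (o = 6 - (-440 - 331)/(932 - 405) = 6 - (-771)/527 = 6 - 1*(-771/527) = 6 + 771/527 = 3933/527 ≈ 7.4630)
C(Z(-6))/(-3916) - 753/o = ((¼)*3)/(-3916) - 753/3933/527 = (¾)*(-1/3916) - 753*527/3933 = -3/15664 - 132277/1311 = -2071990861/20535504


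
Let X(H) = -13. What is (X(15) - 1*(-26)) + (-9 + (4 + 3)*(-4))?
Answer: -24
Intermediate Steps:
(X(15) - 1*(-26)) + (-9 + (4 + 3)*(-4)) = (-13 - 1*(-26)) + (-9 + (4 + 3)*(-4)) = (-13 + 26) + (-9 + 7*(-4)) = 13 + (-9 - 28) = 13 - 37 = -24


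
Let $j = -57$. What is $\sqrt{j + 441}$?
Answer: $8 \sqrt{6} \approx 19.596$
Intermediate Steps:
$\sqrt{j + 441} = \sqrt{-57 + 441} = \sqrt{384} = 8 \sqrt{6}$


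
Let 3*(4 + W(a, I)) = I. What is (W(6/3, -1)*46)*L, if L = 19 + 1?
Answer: -11960/3 ≈ -3986.7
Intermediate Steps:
L = 20
W(a, I) = -4 + I/3
(W(6/3, -1)*46)*L = ((-4 + (1/3)*(-1))*46)*20 = ((-4 - 1/3)*46)*20 = -13/3*46*20 = -598/3*20 = -11960/3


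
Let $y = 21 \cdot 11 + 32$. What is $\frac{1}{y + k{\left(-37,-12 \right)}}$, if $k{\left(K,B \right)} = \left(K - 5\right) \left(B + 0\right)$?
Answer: $\frac{1}{767} \approx 0.0013038$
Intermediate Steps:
$k{\left(K,B \right)} = B \left(-5 + K\right)$ ($k{\left(K,B \right)} = \left(-5 + K\right) B = B \left(-5 + K\right)$)
$y = 263$ ($y = 231 + 32 = 263$)
$\frac{1}{y + k{\left(-37,-12 \right)}} = \frac{1}{263 - 12 \left(-5 - 37\right)} = \frac{1}{263 - -504} = \frac{1}{263 + 504} = \frac{1}{767}$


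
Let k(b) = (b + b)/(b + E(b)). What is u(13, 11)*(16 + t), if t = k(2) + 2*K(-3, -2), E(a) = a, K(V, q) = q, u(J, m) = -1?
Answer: -13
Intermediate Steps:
k(b) = 1 (k(b) = (b + b)/(b + b) = (2*b)/((2*b)) = (2*b)*(1/(2*b)) = 1)
t = -3 (t = 1 + 2*(-2) = 1 - 4 = -3)
u(13, 11)*(16 + t) = -(16 - 3) = -1*13 = -13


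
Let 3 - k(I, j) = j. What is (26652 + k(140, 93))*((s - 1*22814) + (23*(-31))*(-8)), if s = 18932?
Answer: 48395964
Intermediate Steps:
k(I, j) = 3 - j
(26652 + k(140, 93))*((s - 1*22814) + (23*(-31))*(-8)) = (26652 + (3 - 1*93))*((18932 - 1*22814) + (23*(-31))*(-8)) = (26652 + (3 - 93))*((18932 - 22814) - 713*(-8)) = (26652 - 90)*(-3882 + 5704) = 26562*1822 = 48395964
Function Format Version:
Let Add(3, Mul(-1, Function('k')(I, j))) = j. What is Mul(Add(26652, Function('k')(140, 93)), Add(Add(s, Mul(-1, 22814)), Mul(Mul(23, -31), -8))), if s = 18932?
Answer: 48395964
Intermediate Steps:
Function('k')(I, j) = Add(3, Mul(-1, j))
Mul(Add(26652, Function('k')(140, 93)), Add(Add(s, Mul(-1, 22814)), Mul(Mul(23, -31), -8))) = Mul(Add(26652, Add(3, Mul(-1, 93))), Add(Add(18932, Mul(-1, 22814)), Mul(Mul(23, -31), -8))) = Mul(Add(26652, Add(3, -93)), Add(Add(18932, -22814), Mul(-713, -8))) = Mul(Add(26652, -90), Add(-3882, 5704)) = Mul(26562, 1822) = 48395964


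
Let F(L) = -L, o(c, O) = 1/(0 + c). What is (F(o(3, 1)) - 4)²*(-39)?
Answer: -2197/3 ≈ -732.33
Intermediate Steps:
o(c, O) = 1/c
(F(o(3, 1)) - 4)²*(-39) = (-1/3 - 4)²*(-39) = (-1*⅓ - 4)²*(-39) = (-⅓ - 4)²*(-39) = (-13/3)²*(-39) = (169/9)*(-39) = -2197/3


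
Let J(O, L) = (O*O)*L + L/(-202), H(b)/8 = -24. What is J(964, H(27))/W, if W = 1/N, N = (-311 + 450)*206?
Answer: -516010677839424/101 ≈ -5.1090e+12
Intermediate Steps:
N = 28634 (N = 139*206 = 28634)
W = 1/28634 ≈ 3.4923e-5
H(b) = -192 (H(b) = 8*(-24) = -192)
J(O, L) = -L/202 + L*O² (J(O, L) = O²*L + L*(-1/202) = L*O² - L/202 = -L/202 + L*O²)
J(964, H(27))/W = (-192*(-1/202 + 964²))/(1/28634) = -192*(-1/202 + 929296)*28634 = -192*187717791/202*28634 = -18020907936/101*28634 = -516010677839424/101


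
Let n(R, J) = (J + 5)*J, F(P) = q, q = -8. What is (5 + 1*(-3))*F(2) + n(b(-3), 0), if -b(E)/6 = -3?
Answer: -16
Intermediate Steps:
b(E) = 18 (b(E) = -6*(-3) = 18)
F(P) = -8
n(R, J) = J*(5 + J) (n(R, J) = (5 + J)*J = J*(5 + J))
(5 + 1*(-3))*F(2) + n(b(-3), 0) = (5 + 1*(-3))*(-8) + 0*(5 + 0) = (5 - 3)*(-8) + 0*5 = 2*(-8) + 0 = -16 + 0 = -16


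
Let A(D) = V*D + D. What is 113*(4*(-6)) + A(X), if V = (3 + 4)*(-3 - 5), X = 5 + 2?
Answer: -3097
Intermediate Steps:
X = 7
V = -56 (V = 7*(-8) = -56)
A(D) = -55*D (A(D) = -56*D + D = -55*D)
113*(4*(-6)) + A(X) = 113*(4*(-6)) - 55*7 = 113*(-24) - 385 = -2712 - 385 = -3097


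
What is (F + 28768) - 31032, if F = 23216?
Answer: 20952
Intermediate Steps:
(F + 28768) - 31032 = (23216 + 28768) - 31032 = 51984 - 31032 = 20952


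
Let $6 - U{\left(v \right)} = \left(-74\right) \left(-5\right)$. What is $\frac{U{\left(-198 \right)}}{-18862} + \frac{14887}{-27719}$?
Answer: $- \frac{135354439}{261417889} \approx -0.51777$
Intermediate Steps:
$U{\left(v \right)} = -364$ ($U{\left(v \right)} = 6 - \left(-74\right) \left(-5\right) = 6 - 370 = -364$)
$\frac{U{\left(-198 \right)}}{-18862} + \frac{14887}{-27719} = - \frac{364}{-18862} + \frac{14887}{-27719} = \left(-364\right) \left(- \frac{1}{18862}\right) + 14887 \left(- \frac{1}{27719}\right) = \frac{182}{9431} - \frac{14887}{27719} = - \frac{135354439}{261417889}$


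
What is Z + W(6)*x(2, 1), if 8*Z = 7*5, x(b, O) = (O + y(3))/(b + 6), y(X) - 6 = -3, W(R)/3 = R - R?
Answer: 35/8 ≈ 4.3750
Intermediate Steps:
W(R) = 0 (W(R) = 3*(R - R) = 3*0 = 0)
y(X) = 3 (y(X) = 6 - 3 = 3)
x(b, O) = (3 + O)/(6 + b) (x(b, O) = (O + 3)/(b + 6) = (3 + O)/(6 + b))
Z = 35/8 (Z = (7*5)/8 = (⅛)*35 = 35/8 ≈ 4.3750)
Z + W(6)*x(2, 1) = 35/8 + 0*((3 + 1)/(6 + 2)) = 35/8 + 0*(4/8) = 35/8 + 0*((⅛)*4) = 35/8 + 0*(½) = 35/8 + 0 = 35/8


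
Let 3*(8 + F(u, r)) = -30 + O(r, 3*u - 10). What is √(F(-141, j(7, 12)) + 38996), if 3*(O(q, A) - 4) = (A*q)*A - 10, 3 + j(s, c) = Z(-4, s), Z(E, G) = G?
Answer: 2*√275190/3 ≈ 349.72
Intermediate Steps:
j(s, c) = -3 + s
O(q, A) = ⅔ + q*A²/3 (O(q, A) = 4 + ((A*q)*A - 10)/3 = 4 + (q*A² - 10)/3 = 4 + (-10 + q*A²)/3 = 4 + (-10/3 + q*A²/3) = ⅔ + q*A²/3)
F(u, r) = -160/9 + r*(-10 + 3*u)²/9 (F(u, r) = -8 + (-30 + (⅔ + r*(3*u - 10)²/3))/3 = -8 + (-30 + (⅔ + r*(-10 + 3*u)²/3))/3 = -8 + (-88/3 + r*(-10 + 3*u)²/3)/3 = -8 + (-88/9 + r*(-10 + 3*u)²/9) = -160/9 + r*(-10 + 3*u)²/9)
√(F(-141, j(7, 12)) + 38996) = √((-160/9 + (-3 + 7)*(-10 + 3*(-141))²/9) + 38996) = √((-160/9 + (⅑)*4*(-10 - 423)²) + 38996) = √((-160/9 + (⅑)*4*(-433)²) + 38996) = √((-160/9 + (⅑)*4*187489) + 38996) = √((-160/9 + 749956/9) + 38996) = √(249932/3 + 38996) = √(366920/3) = 2*√275190/3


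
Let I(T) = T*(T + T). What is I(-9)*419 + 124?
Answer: 68002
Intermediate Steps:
I(T) = 2*T² (I(T) = T*(2*T) = 2*T²)
I(-9)*419 + 124 = (2*(-9)²)*419 + 124 = (2*81)*419 + 124 = 162*419 + 124 = 67878 + 124 = 68002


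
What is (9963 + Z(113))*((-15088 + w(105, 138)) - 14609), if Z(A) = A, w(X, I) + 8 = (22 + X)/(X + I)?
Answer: -72730462288/243 ≈ -2.9930e+8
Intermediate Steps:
w(X, I) = -8 + (22 + X)/(I + X) (w(X, I) = -8 + (22 + X)/(X + I) = -8 + (22 + X)/(I + X))
(9963 + Z(113))*((-15088 + w(105, 138)) - 14609) = (9963 + 113)*((-15088 + (22 - 8*138 - 7*105)/(138 + 105)) - 14609) = 10076*((-15088 + (22 - 1104 - 735)/243) - 14609) = 10076*((-15088 + (1/243)*(-1817)) - 14609) = 10076*((-15088 - 1817/243) - 14609) = 10076*(-3668201/243 - 14609) = 10076*(-7218188/243) = -72730462288/243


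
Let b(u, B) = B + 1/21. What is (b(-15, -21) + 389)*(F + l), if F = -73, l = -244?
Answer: -2450093/21 ≈ -1.1667e+5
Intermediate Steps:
b(u, B) = 1/21 + B (b(u, B) = B + 1/21 = 1/21 + B)
(b(-15, -21) + 389)*(F + l) = ((1/21 - 21) + 389)*(-73 - 244) = (-440/21 + 389)*(-317) = (7729/21)*(-317) = -2450093/21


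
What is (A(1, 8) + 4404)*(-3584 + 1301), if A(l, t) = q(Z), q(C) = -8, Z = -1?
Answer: -10036068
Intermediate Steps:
A(l, t) = -8
(A(1, 8) + 4404)*(-3584 + 1301) = (-8 + 4404)*(-3584 + 1301) = 4396*(-2283) = -10036068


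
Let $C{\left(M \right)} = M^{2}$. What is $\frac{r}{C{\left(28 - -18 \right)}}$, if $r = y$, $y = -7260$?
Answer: $- \frac{1815}{529} \approx -3.431$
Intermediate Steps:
$r = -7260$
$\frac{r}{C{\left(28 - -18 \right)}} = - \frac{7260}{\left(28 - -18\right)^{2}} = - \frac{7260}{\left(28 + 18\right)^{2}} = - \frac{7260}{46^{2}} = - \frac{7260}{2116} = \left(-7260\right) \frac{1}{2116} = - \frac{1815}{529}$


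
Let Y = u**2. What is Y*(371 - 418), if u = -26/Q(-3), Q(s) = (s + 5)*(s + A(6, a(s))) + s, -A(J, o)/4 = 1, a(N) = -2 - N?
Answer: -31772/289 ≈ -109.94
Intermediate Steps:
A(J, o) = -4 (A(J, o) = -4*1 = -4)
Q(s) = s + (-4 + s)*(5 + s) (Q(s) = (s + 5)*(s - 4) + s = (5 + s)*(-4 + s) + s = (-4 + s)*(5 + s) + s = s + (-4 + s)*(5 + s))
u = 26/17 (u = -26/(-20 + (-3)**2 + 2*(-3)) = -26/(-20 + 9 - 6) = -26/(-17) = -26*(-1/17) = 26/17 ≈ 1.5294)
Y = 676/289 (Y = (26/17)**2 = 676/289 ≈ 2.3391)
Y*(371 - 418) = 676*(371 - 418)/289 = (676/289)*(-47) = -31772/289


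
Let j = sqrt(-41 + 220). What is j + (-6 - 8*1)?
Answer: -14 + sqrt(179) ≈ -0.62091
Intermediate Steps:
j = sqrt(179) ≈ 13.379
j + (-6 - 8*1) = sqrt(179) + (-6 - 8*1) = sqrt(179) + (-6 - 8) = sqrt(179) - 14 = -14 + sqrt(179)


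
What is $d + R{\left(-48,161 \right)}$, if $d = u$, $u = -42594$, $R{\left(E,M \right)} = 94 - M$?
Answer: $-42661$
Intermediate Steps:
$d = -42594$
$d + R{\left(-48,161 \right)} = -42594 + \left(94 - 161\right) = -42594 - 67 = -42661$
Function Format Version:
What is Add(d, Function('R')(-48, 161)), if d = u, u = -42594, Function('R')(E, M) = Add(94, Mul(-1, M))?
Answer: -42661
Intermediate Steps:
d = -42594
Add(d, Function('R')(-48, 161)) = Add(-42594, Add(94, Mul(-1, 161))) = Add(-42594, Add(94, -161)) = Add(-42594, -67) = -42661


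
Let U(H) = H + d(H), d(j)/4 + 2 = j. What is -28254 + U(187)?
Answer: -27327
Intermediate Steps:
d(j) = -8 + 4*j
U(H) = -8 + 5*H (U(H) = H + (-8 + 4*H) = -8 + 5*H)
-28254 + U(187) = -28254 + (-8 + 5*187) = -28254 + (-8 + 935) = -28254 + 927 = -27327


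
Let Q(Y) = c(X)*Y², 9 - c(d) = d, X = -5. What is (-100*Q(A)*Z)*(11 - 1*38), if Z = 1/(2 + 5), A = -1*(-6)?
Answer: 194400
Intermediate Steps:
A = 6
c(d) = 9 - d
Z = ⅐ (Z = 1/7 = ⅐ ≈ 0.14286)
Q(Y) = 14*Y² (Q(Y) = (9 - 1*(-5))*Y² = (9 + 5)*Y² = 14*Y²)
(-100*Q(A)*Z)*(11 - 1*38) = (-100*14*6²/7)*(11 - 1*38) = (-100*14*36/7)*(11 - 38) = -50400/7*(-27) = -100*72*(-27) = -7200*(-27) = 194400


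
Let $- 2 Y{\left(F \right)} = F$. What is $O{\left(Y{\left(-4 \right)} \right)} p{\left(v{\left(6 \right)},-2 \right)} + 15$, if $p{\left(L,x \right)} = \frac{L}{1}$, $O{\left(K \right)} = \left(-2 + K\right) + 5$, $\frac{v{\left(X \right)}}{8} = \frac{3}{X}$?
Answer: $35$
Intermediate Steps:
$v{\left(X \right)} = \frac{24}{X}$ ($v{\left(X \right)} = 8 \frac{3}{X} = \frac{24}{X}$)
$Y{\left(F \right)} = - \frac{F}{2}$
$O{\left(K \right)} = 3 + K$
$p{\left(L,x \right)} = L$ ($p{\left(L,x \right)} = L 1 = L$)
$O{\left(Y{\left(-4 \right)} \right)} p{\left(v{\left(6 \right)},-2 \right)} + 15 = \left(3 - -2\right) \frac{24}{6} + 15 = \left(3 + 2\right) 24 \cdot \frac{1}{6} + 15 = 5 \cdot 4 + 15 = 20 + 15 = 35$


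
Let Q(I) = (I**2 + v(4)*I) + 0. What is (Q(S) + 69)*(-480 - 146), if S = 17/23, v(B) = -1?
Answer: -22785774/529 ≈ -43073.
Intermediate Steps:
S = 17/23 (S = 17*(1/23) = 17/23 ≈ 0.73913)
Q(I) = I**2 - I (Q(I) = (I**2 - I) + 0 = I**2 - I)
(Q(S) + 69)*(-480 - 146) = (17*(-1 + 17/23)/23 + 69)*(-480 - 146) = ((17/23)*(-6/23) + 69)*(-626) = (-102/529 + 69)*(-626) = (36399/529)*(-626) = -22785774/529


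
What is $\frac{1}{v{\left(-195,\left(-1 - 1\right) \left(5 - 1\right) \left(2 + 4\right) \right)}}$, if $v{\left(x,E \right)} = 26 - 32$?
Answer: $- \frac{1}{6} \approx -0.16667$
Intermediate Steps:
$v{\left(x,E \right)} = -6$
$\frac{1}{v{\left(-195,\left(-1 - 1\right) \left(5 - 1\right) \left(2 + 4\right) \right)}} = \frac{1}{-6} = - \frac{1}{6}$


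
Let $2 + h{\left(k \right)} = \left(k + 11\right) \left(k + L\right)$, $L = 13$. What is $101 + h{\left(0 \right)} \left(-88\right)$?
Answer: $-12307$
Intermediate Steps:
$h{\left(k \right)} = -2 + \left(11 + k\right) \left(13 + k\right)$ ($h{\left(k \right)} = -2 + \left(k + 11\right) \left(k + 13\right) = -2 + \left(11 + k\right) \left(13 + k\right)$)
$101 + h{\left(0 \right)} \left(-88\right) = 101 + \left(141 + 0^{2} + 24 \cdot 0\right) \left(-88\right) = 101 + \left(141 + 0 + 0\right) \left(-88\right) = 101 + 141 \left(-88\right) = 101 - 12408 = -12307$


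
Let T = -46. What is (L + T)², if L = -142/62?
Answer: 2241009/961 ≈ 2332.0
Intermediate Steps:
L = -71/31 (L = -142*1/62 = -71/31 ≈ -2.2903)
(L + T)² = (-71/31 - 46)² = (-1497/31)² = 2241009/961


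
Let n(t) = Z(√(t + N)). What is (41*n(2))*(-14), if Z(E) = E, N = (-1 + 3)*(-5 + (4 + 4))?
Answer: -1148*√2 ≈ -1623.5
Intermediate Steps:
N = 6 (N = 2*(-5 + 8) = 2*3 = 6)
n(t) = √(6 + t) (n(t) = √(t + 6) = √(6 + t))
(41*n(2))*(-14) = (41*√(6 + 2))*(-14) = (41*√8)*(-14) = (41*(2*√2))*(-14) = (82*√2)*(-14) = -1148*√2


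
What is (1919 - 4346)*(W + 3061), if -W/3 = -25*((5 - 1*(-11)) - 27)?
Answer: -5426772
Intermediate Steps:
W = -825 (W = -(-75)*((5 - 1*(-11)) - 27) = -(-75)*((5 + 11) - 27) = -(-75)*(16 - 27) = -(-75)*(-11) = -3*275 = -825)
(1919 - 4346)*(W + 3061) = (1919 - 4346)*(-825 + 3061) = -2427*2236 = -5426772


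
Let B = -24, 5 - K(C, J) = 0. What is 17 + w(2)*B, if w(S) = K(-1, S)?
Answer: -103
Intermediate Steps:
K(C, J) = 5 (K(C, J) = 5 - 1*0 = 5 + 0 = 5)
w(S) = 5
17 + w(2)*B = 17 + 5*(-24) = 17 - 120 = -103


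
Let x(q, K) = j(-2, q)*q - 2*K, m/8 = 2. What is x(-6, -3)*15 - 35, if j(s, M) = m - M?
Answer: -1925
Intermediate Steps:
m = 16 (m = 8*2 = 16)
j(s, M) = 16 - M
x(q, K) = -2*K + q*(16 - q) (x(q, K) = (16 - q)*q - 2*K = q*(16 - q) - 2*K = -2*K + q*(16 - q))
x(-6, -3)*15 - 35 = (-2*(-3) - 1*(-6)*(-16 - 6))*15 - 35 = (6 - 1*(-6)*(-22))*15 - 35 = (6 - 132)*15 - 35 = -126*15 - 35 = -1890 - 35 = -1925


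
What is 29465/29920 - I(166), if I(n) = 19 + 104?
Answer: -730139/5984 ≈ -122.02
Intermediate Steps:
I(n) = 123
29465/29920 - I(166) = 29465/29920 - 1*123 = 29465*(1/29920) - 123 = 5893/5984 - 123 = -730139/5984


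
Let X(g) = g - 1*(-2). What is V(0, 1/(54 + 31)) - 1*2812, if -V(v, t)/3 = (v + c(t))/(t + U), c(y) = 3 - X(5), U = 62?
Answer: -4940344/1757 ≈ -2811.8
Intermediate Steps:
X(g) = 2 + g (X(g) = g + 2 = 2 + g)
c(y) = -4 (c(y) = 3 - (2 + 5) = 3 - 1*7 = 3 - 7 = -4)
V(v, t) = -3*(-4 + v)/(62 + t) (V(v, t) = -3*(v - 4)/(t + 62) = -3*(-4 + v)/(62 + t))
V(0, 1/(54 + 31)) - 1*2812 = 3*(4 - 1*0)/(62 + 1/(54 + 31)) - 1*2812 = 3*(4 + 0)/(62 + 1/85) - 2812 = 3*4/(62 + 1/85) - 2812 = 3*4/(5271/85) - 2812 = 3*(85/5271)*4 - 2812 = 340/1757 - 2812 = -4940344/1757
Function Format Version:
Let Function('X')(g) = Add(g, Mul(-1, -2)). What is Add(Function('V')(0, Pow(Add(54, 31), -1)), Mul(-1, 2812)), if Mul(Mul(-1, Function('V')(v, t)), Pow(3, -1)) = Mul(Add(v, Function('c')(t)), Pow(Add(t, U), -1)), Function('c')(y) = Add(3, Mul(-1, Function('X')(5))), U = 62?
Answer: Rational(-4940344, 1757) ≈ -2811.8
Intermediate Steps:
Function('X')(g) = Add(2, g) (Function('X')(g) = Add(g, 2) = Add(2, g))
Function('c')(y) = -4 (Function('c')(y) = Add(3, Mul(-1, Add(2, 5))) = Add(3, Mul(-1, 7)) = Add(3, -7) = -4)
Function('V')(v, t) = Mul(-3, Pow(Add(62, t), -1), Add(-4, v)) (Function('V')(v, t) = Mul(-3, Mul(Add(v, -4), Pow(Add(t, 62), -1))) = Mul(-3, Mul(Add(-4, v), Pow(Add(62, t), -1))) = Mul(-3, Mul(Pow(Add(62, t), -1), Add(-4, v))) = Mul(-3, Pow(Add(62, t), -1), Add(-4, v)))
Add(Function('V')(0, Pow(Add(54, 31), -1)), Mul(-1, 2812)) = Add(Mul(3, Pow(Add(62, Pow(Add(54, 31), -1)), -1), Add(4, Mul(-1, 0))), Mul(-1, 2812)) = Add(Mul(3, Pow(Add(62, Pow(85, -1)), -1), Add(4, 0)), -2812) = Add(Mul(3, Pow(Add(62, Rational(1, 85)), -1), 4), -2812) = Add(Mul(3, Pow(Rational(5271, 85), -1), 4), -2812) = Add(Mul(3, Rational(85, 5271), 4), -2812) = Add(Rational(340, 1757), -2812) = Rational(-4940344, 1757)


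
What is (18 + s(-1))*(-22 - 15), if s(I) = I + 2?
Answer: -703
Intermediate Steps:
s(I) = 2 + I
(18 + s(-1))*(-22 - 15) = (18 + (2 - 1))*(-22 - 15) = (18 + 1)*(-37) = 19*(-37) = -703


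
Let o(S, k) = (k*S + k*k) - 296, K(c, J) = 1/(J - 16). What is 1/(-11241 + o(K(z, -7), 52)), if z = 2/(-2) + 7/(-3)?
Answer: -23/203211 ≈ -0.00011318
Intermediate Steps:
z = -10/3 (z = 2*(-½) + 7*(-⅓) = -1 - 7/3 = -10/3 ≈ -3.3333)
K(c, J) = 1/(-16 + J)
o(S, k) = -296 + k² + S*k (o(S, k) = (S*k + k²) - 296 = (k² + S*k) - 296 = -296 + k² + S*k)
1/(-11241 + o(K(z, -7), 52)) = 1/(-11241 + (-296 + 52² + 52/(-16 - 7))) = 1/(-11241 + (-296 + 2704 + 52/(-23))) = 1/(-11241 + (-296 + 2704 - 1/23*52)) = 1/(-11241 + (-296 + 2704 - 52/23)) = 1/(-11241 + 55332/23) = 1/(-203211/23) = -23/203211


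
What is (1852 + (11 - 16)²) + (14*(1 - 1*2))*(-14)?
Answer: 2073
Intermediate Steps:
(1852 + (11 - 16)²) + (14*(1 - 1*2))*(-14) = (1852 + (-5)²) + (14*(1 - 2))*(-14) = (1852 + 25) + (14*(-1))*(-14) = 1877 - 14*(-14) = 1877 + 196 = 2073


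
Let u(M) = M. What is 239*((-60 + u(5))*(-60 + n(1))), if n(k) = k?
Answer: 775555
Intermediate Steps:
239*((-60 + u(5))*(-60 + n(1))) = 239*((-60 + 5)*(-60 + 1)) = 239*(-55*(-59)) = 239*3245 = 775555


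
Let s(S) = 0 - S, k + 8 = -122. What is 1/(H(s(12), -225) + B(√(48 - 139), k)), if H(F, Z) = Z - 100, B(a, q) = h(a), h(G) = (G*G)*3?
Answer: -1/598 ≈ -0.0016722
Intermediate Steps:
h(G) = 3*G² (h(G) = G²*3 = 3*G²)
k = -130 (k = -8 - 122 = -130)
s(S) = -S
B(a, q) = 3*a²
H(F, Z) = -100 + Z
1/(H(s(12), -225) + B(√(48 - 139), k)) = 1/((-100 - 225) + 3*(√(48 - 139))²) = 1/(-325 + 3*(√(-91))²) = 1/(-325 + 3*(I*√91)²) = 1/(-325 + 3*(-91)) = 1/(-325 - 273) = 1/(-598) = -1/598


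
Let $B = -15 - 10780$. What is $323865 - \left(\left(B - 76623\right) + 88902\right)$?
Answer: $322381$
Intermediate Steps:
$B = -10795$ ($B = -15 - 10780 = -10795$)
$323865 - \left(\left(B - 76623\right) + 88902\right) = 323865 - \left(\left(-10795 - 76623\right) + 88902\right) = 323865 - \left(-87418 + 88902\right) = 323865 - 1484 = 322381$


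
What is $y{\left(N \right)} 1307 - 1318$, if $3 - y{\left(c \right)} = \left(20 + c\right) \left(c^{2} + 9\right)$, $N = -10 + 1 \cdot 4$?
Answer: $-820807$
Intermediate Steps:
$N = -6$ ($N = -10 + 4 = -6$)
$y{\left(c \right)} = 3 - \left(9 + c^{2}\right) \left(20 + c\right)$ ($y{\left(c \right)} = 3 - \left(20 + c\right) \left(c^{2} + 9\right) = 3 - \left(20 + c\right) \left(9 + c^{2}\right) = 3 - \left(9 + c^{2}\right) \left(20 + c\right)$)
$y{\left(N \right)} 1307 - 1318 = \left(-177 - \left(-6\right)^{3} - 20 \left(-6\right)^{2} - -54\right) 1307 - 1318 = \left(-177 - -216 - 720 + 54\right) 1307 - 1318 = \left(-177 + 216 - 720 + 54\right) 1307 - 1318 = \left(-627\right) 1307 - 1318 = -819489 - 1318 = -820807$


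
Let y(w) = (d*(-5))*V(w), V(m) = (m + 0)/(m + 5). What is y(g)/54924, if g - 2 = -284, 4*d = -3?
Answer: 705/10142632 ≈ 6.9509e-5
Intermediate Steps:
d = -¾ (d = (¼)*(-3) = -¾ ≈ -0.75000)
g = -282 (g = 2 - 284 = -282)
V(m) = m/(5 + m)
y(w) = 15*w/(4*(5 + w)) (y(w) = (-¾*(-5))*(w/(5 + w)) = 15*(w/(5 + w))/4 = 15*w/(4*(5 + w)))
y(g)/54924 = ((15/4)*(-282)/(5 - 282))/54924 = ((15/4)*(-282)/(-277))*(1/54924) = ((15/4)*(-282)*(-1/277))*(1/54924) = (2115/554)*(1/54924) = 705/10142632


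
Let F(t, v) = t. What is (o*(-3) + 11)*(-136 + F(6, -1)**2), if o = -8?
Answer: -3500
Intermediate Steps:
(o*(-3) + 11)*(-136 + F(6, -1)**2) = (-8*(-3) + 11)*(-136 + 6**2) = (24 + 11)*(-136 + 36) = 35*(-100) = -3500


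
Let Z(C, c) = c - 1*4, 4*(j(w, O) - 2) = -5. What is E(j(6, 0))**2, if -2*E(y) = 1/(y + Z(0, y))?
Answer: 1/25 ≈ 0.040000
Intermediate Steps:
j(w, O) = 3/4 (j(w, O) = 2 + (1/4)*(-5) = 2 - 5/4 = 3/4)
Z(C, c) = -4 + c (Z(C, c) = c - 4 = -4 + c)
E(y) = -1/(2*(-4 + 2*y)) (E(y) = -1/(2*(y + (-4 + y))) = -1/(2*(-4 + 2*y)))
E(j(6, 0))**2 = (-1/(-8 + 4*(3/4)))**2 = (-1/(-8 + 3))**2 = (-1/(-5))**2 = (-1*(-1/5))**2 = (1/5)**2 = 1/25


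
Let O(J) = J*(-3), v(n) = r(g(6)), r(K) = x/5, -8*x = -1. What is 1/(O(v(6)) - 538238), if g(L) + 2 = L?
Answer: -40/21529523 ≈ -1.8579e-6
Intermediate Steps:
x = ⅛ (x = -⅛*(-1) = ⅛ ≈ 0.12500)
g(L) = -2 + L
r(K) = 1/40 (r(K) = (⅛)/5 = (⅛)*(⅕) = 1/40)
v(n) = 1/40
O(J) = -3*J
1/(O(v(6)) - 538238) = 1/(-3*1/40 - 538238) = 1/(-3/40 - 538238) = 1/(-21529523/40) = -40/21529523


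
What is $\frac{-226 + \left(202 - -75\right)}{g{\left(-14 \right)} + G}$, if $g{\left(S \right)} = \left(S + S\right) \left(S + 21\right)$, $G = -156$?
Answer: $- \frac{51}{352} \approx -0.14489$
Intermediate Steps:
$g{\left(S \right)} = 2 S \left(21 + S\right)$
$\frac{-226 + \left(202 - -75\right)}{g{\left(-14 \right)} + G} = \frac{-226 + \left(202 - -75\right)}{2 \left(-14\right) \left(21 - 14\right) - 156} = \frac{-226 + \left(202 + 75\right)}{2 \left(-14\right) 7 - 156} = \frac{-226 + 277}{-196 - 156} = \frac{51}{-352} = 51 \left(- \frac{1}{352}\right) = - \frac{51}{352}$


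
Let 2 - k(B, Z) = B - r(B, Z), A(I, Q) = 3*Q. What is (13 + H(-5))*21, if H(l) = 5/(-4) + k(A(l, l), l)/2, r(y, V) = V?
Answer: 1491/4 ≈ 372.75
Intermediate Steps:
k(B, Z) = 2 + Z - B (k(B, Z) = 2 - (B - Z) = 2 + (Z - B) = 2 + Z - B)
H(l) = -1/4 - l (H(l) = 5/(-4) + (2 + l - 3*l)/2 = 5*(-1/4) + (2 + l - 3*l)*(1/2) = -5/4 + (2 - 2*l)*(1/2) = -5/4 + (1 - l) = -1/4 - l)
(13 + H(-5))*21 = (13 + (-1/4 - 1*(-5)))*21 = (13 + (-1/4 + 5))*21 = (13 + 19/4)*21 = (71/4)*21 = 1491/4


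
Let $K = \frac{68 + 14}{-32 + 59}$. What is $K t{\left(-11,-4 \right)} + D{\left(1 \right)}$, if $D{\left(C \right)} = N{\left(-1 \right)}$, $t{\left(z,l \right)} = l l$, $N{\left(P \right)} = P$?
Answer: $\frac{1285}{27} \approx 47.593$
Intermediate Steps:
$K = \frac{82}{27} \approx 3.037$
$t{\left(z,l \right)} = l^{2}$
$D{\left(C \right)} = -1$
$K t{\left(-11,-4 \right)} + D{\left(1 \right)} = \frac{82 \left(-4\right)^{2}}{27} - 1 = \frac{82}{27} \cdot 16 - 1 = \frac{1312}{27} - 1 = \frac{1285}{27}$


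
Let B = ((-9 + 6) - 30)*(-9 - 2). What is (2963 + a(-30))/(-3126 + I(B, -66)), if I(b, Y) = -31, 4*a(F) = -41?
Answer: -11811/12628 ≈ -0.93530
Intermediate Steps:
B = 363 (B = (-3 - 30)*(-11) = -33*(-11) = 363)
a(F) = -41/4 (a(F) = (¼)*(-41) = -41/4)
(2963 + a(-30))/(-3126 + I(B, -66)) = (2963 - 41/4)/(-3126 - 31) = (11811/4)/(-3157) = (11811/4)*(-1/3157) = -11811/12628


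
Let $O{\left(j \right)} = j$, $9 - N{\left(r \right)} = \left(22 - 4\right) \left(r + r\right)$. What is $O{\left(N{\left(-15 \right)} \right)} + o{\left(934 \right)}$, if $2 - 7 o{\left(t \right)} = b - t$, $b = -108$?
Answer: $\frac{4887}{7} \approx 698.14$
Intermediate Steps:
$N{\left(r \right)} = 9 - 36 r$ ($N{\left(r \right)} = 9 - \left(22 - 4\right) \left(r + r\right) = 9 - 18 \cdot 2 r = 9 - 36 r$)
$o{\left(t \right)} = \frac{110}{7} + \frac{t}{7}$ ($o{\left(t \right)} = \frac{2}{7} - \frac{-108 - t}{7} = \frac{2}{7} + \left(\frac{108}{7} + \frac{t}{7}\right) = \frac{110}{7} + \frac{t}{7}$)
$O{\left(N{\left(-15 \right)} \right)} + o{\left(934 \right)} = \left(9 - -540\right) + \left(\frac{110}{7} + \frac{1}{7} \cdot 934\right) = \left(9 + 540\right) + \left(\frac{110}{7} + \frac{934}{7}\right) = 549 + \frac{1044}{7} = \frac{4887}{7}$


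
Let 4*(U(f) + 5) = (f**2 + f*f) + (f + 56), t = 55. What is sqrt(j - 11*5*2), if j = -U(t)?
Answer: I*sqrt(6581)/2 ≈ 40.562*I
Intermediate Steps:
U(f) = 9 + f**2/2 + f/4 (U(f) = -5 + ((f**2 + f*f) + (f + 56))/4 = -5 + ((f**2 + f**2) + (56 + f))/4 = -5 + (2*f**2 + (56 + f))/4 = -5 + (56 + f + 2*f**2)/4 = -5 + (14 + f**2/2 + f/4) = 9 + f**2/2 + f/4)
j = -6141/4 (j = -(9 + (1/2)*55**2 + (1/4)*55) = -(9 + (1/2)*3025 + 55/4) = -(9 + 3025/2 + 55/4) = -1*6141/4 = -6141/4 ≈ -1535.3)
sqrt(j - 11*5*2) = sqrt(-6141/4 - 11*5*2) = sqrt(-6141/4 - 55*2) = sqrt(-6141/4 - 110) = sqrt(-6581/4) = I*sqrt(6581)/2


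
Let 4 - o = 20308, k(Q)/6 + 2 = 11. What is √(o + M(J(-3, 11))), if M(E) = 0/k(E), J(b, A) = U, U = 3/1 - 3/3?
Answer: 12*I*√141 ≈ 142.49*I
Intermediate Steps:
k(Q) = 54 (k(Q) = -12 + 6*11 = -12 + 66 = 54)
U = 2 (U = 3*1 - 3*⅓ = 3 - 1 = 2)
J(b, A) = 2
M(E) = 0 (M(E) = 0/54 = 0*(1/54) = 0)
o = -20304 (o = 4 - 1*20308 = 4 - 20308 = -20304)
√(o + M(J(-3, 11))) = √(-20304 + 0) = √(-20304) = 12*I*√141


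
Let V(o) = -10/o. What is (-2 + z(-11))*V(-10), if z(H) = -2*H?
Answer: 20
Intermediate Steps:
(-2 + z(-11))*V(-10) = (-2 - 2*(-11))*(-10/(-10)) = (-2 + 22)*(-10*(-⅒)) = 20*1 = 20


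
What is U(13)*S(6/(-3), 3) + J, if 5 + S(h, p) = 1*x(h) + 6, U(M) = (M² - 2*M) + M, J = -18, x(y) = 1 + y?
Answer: -18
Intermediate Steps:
U(M) = M² - M
S(h, p) = 2 + h (S(h, p) = -5 + (1*(1 + h) + 6) = -5 + ((1 + h) + 6) = -5 + (7 + h) = 2 + h)
U(13)*S(6/(-3), 3) + J = (13*(-1 + 13))*(2 + 6/(-3)) - 18 = (13*12)*(2 + 6*(-⅓)) - 18 = 156*(2 - 2) - 18 = 156*0 - 18 = 0 - 18 = -18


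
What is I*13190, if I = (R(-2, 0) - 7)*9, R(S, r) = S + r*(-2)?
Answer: -1068390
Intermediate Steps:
R(S, r) = S - 2*r
I = -81 (I = ((-2 - 2*0) - 7)*9 = ((-2 + 0) - 7)*9 = (-2 - 7)*9 = -9*9 = -81)
I*13190 = -81*13190 = -1068390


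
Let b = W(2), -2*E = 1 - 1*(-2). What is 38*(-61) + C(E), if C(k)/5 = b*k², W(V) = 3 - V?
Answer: -9227/4 ≈ -2306.8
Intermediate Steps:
E = -3/2 (E = -(1 - 1*(-2))/2 = -(1 + 2)/2 = -½*3 = -3/2 ≈ -1.5000)
b = 1 (b = 3 - 1*2 = 3 - 2 = 1)
C(k) = 5*k² (C(k) = 5*(1*k²) = 5*k²)
38*(-61) + C(E) = 38*(-61) + 5*(-3/2)² = -2318 + 5*(9/4) = -2318 + 45/4 = -9227/4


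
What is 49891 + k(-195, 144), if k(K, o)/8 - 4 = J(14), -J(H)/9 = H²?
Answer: 35811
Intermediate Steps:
J(H) = -9*H²
k(K, o) = -14080 (k(K, o) = 32 + 8*(-9*14²) = 32 + 8*(-9*196) = 32 + 8*(-1764) = 32 - 14112 = -14080)
49891 + k(-195, 144) = 49891 - 14080 = 35811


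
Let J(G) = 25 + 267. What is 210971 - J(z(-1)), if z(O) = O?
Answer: 210679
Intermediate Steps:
J(G) = 292
210971 - J(z(-1)) = 210971 - 1*292 = 210971 - 292 = 210679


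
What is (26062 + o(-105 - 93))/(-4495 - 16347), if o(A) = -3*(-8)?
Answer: -13043/10421 ≈ -1.2516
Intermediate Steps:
o(A) = 24
(26062 + o(-105 - 93))/(-4495 - 16347) = (26062 + 24)/(-4495 - 16347) = 26086/(-20842) = 26086*(-1/20842) = -13043/10421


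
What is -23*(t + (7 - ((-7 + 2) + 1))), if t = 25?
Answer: -828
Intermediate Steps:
-23*(t + (7 - ((-7 + 2) + 1))) = -23*(25 + (7 - ((-7 + 2) + 1))) = -23*(25 + (7 - (-5 + 1))) = -23*(25 + (7 - 1*(-4))) = -23*(25 + (7 + 4)) = -23*(25 + 11) = -23*36 = -828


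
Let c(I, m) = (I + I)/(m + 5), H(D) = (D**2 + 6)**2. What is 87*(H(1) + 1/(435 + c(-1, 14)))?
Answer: 35226822/8263 ≈ 4263.2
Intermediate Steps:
H(D) = (6 + D**2)**2
c(I, m) = 2*I/(5 + m) (c(I, m) = (2*I)/(5 + m) = 2*I/(5 + m))
87*(H(1) + 1/(435 + c(-1, 14))) = 87*((6 + 1**2)**2 + 1/(435 + 2*(-1)/(5 + 14))) = 87*((6 + 1)**2 + 1/(435 + 2*(-1)/19)) = 87*(7**2 + 1/(435 + 2*(-1)*(1/19))) = 87*(49 + 1/(435 - 2/19)) = 87*(49 + 1/(8263/19)) = 87*(49 + 19/8263) = 87*(404906/8263) = 35226822/8263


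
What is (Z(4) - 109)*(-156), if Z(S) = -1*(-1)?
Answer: 16848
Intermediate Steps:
Z(S) = 1
(Z(4) - 109)*(-156) = (1 - 109)*(-156) = -108*(-156) = 16848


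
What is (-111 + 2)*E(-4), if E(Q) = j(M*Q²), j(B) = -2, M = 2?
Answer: 218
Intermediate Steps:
E(Q) = -2
(-111 + 2)*E(-4) = (-111 + 2)*(-2) = -109*(-2) = 218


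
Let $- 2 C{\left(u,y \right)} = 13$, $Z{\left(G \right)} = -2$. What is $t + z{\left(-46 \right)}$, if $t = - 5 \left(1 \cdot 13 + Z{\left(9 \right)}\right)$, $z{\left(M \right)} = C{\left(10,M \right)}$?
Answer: $- \frac{123}{2} \approx -61.5$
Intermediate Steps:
$C{\left(u,y \right)} = - \frac{13}{2}$ ($C{\left(u,y \right)} = \left(- \frac{1}{2}\right) 13 = - \frac{13}{2}$)
$z{\left(M \right)} = - \frac{13}{2}$
$t = -55$ ($t = - 5 \left(1 \cdot 13 - 2\right) = - 5 \left(13 - 2\right) = \left(-5\right) 11 = -55$)
$t + z{\left(-46 \right)} = -55 - \frac{13}{2} = - \frac{123}{2}$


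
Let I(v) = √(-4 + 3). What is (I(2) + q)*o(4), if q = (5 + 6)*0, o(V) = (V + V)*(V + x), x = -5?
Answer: -8*I ≈ -8.0*I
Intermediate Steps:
I(v) = I (I(v) = √(-1) = I)
o(V) = 2*V*(-5 + V) (o(V) = (V + V)*(V - 5) = (2*V)*(-5 + V) = 2*V*(-5 + V))
q = 0 (q = 11*0 = 0)
(I(2) + q)*o(4) = (I + 0)*(2*4*(-5 + 4)) = I*(2*4*(-1)) = I*(-8) = -8*I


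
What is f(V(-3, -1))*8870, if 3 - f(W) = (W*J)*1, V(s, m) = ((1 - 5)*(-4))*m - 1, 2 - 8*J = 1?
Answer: 181835/4 ≈ 45459.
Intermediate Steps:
J = ⅛ (J = ¼ - ⅛*1 = ¼ - ⅛ = ⅛ ≈ 0.12500)
V(s, m) = -1 + 16*m (V(s, m) = (-4*(-4))*m - 1 = 16*m - 1 = -1 + 16*m)
f(W) = 3 - W/8 (f(W) = 3 - W*(⅛) = 3 - W/8)
f(V(-3, -1))*8870 = (3 - (-1 + 16*(-1))/8)*8870 = (3 - (-1 - 16)/8)*8870 = (3 - ⅛*(-17))*8870 = (3 + 17/8)*8870 = (41/8)*8870 = 181835/4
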